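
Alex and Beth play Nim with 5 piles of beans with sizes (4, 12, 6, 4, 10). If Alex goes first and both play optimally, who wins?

Nim-sum: 4 ^ 12 ^ 6 ^ 4 ^ 10 = 0.
The nim-sum is 0, so this is a P-position: the player to move is in a losing position under optimal play; Alex is about to move from it and so loses — Beth wins.

Beth wins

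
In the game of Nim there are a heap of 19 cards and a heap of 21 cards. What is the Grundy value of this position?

6

Compute the nim-sum pairwise:
19 XOR 21 = 6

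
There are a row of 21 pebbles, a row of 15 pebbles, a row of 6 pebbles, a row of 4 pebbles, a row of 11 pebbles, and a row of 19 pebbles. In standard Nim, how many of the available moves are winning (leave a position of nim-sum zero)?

Compute the nim-sum pairwise:
21 ^ 15 = 26
26 ^ 6 = 28
28 ^ 4 = 24
24 ^ 11 = 19
19 ^ 19 = 0
The nim-sum is already 0, so every move leaves a nonzero nim-sum — there are no winning moves.

0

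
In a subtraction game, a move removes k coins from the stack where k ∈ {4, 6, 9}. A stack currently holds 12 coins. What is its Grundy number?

Grundy values for subtraction set {4, 6, 9}:
g(0) = mex{} = 0
g(1) = mex{} = 0
g(2) = mex{} = 0
g(3) = mex{} = 0
g(4) = mex{0} = 1
g(5) = mex{0} = 1
g(6) = mex{0} = 1
g(7) = mex{0} = 1
g(8) = mex{0,1} = 2
g(9) = mex{0,1} = 2
g(10) = mex{0,1} = 2
g(11) = mex{0,1} = 2
g(12) = mex{0,1,2} = 3
So g(12) = 3.

3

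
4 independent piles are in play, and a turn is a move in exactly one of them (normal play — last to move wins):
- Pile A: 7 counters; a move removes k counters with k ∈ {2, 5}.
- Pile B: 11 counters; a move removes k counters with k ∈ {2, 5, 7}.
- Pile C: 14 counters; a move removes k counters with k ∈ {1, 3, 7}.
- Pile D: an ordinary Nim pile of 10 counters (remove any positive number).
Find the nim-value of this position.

9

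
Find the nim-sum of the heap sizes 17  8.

25

Write each in binary and XOR column by column:
  10001  (17)
  01000  (8)
  -----
  11001  (25)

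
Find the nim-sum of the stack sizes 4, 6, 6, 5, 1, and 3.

Nim-sum: 4 ^ 6 ^ 6 ^ 5 ^ 1 ^ 3 = 3.

3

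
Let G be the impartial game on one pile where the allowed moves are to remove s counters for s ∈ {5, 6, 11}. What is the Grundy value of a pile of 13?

2

Grundy values for subtraction set {5, 6, 11}:
k:     0  1  2  3  4  5  6  7  8  9 10 11 12 13
g(k):  0  0  0  0  0  1  1  1  1  1  2  2  2  2
So g(13) = 2.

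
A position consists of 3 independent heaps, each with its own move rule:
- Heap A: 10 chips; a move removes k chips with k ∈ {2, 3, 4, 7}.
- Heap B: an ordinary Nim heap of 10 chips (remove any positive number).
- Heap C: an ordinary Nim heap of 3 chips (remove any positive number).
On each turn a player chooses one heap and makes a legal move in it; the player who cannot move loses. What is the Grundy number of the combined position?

11

For heap A, compute g(0), g(1), … with moves {2, 3, 4, 7}:
g(0) = mex{} = 0
g(1) = mex{} = 0
g(2) = mex{0} = 1
g(3) = mex{0} = 1
g(4) = mex{0,1} = 2
g(5) = mex{0,1} = 2
g(6) = mex{1,2} = 0
g(7) = mex{0,1,2} = 3
g(8) = mex{0,2} = 1
g(9) = mex{0,1,2,3} = 4
g(10) = mex{0,1,3} = 2
So g(10) = 2.
Heap B is a plain Nim heap of size 10, so its Grundy value is 10.
Heap C is a plain Nim heap of size 3, so its Grundy value is 3.
By the Sprague-Grundy theorem, the Grundy value of a sum of independent games is the XOR of the component values.
Combined value = 2 ⊕ 10 ⊕ 3 = 11.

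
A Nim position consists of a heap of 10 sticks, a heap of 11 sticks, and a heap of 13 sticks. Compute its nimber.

12

In binary:
  1010  (10)
  1011  (11)
  1101  (13)
  ----
  1100  (12)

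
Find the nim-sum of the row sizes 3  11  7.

Nim-sum: 3 XOR 11 XOR 7 = 15.

15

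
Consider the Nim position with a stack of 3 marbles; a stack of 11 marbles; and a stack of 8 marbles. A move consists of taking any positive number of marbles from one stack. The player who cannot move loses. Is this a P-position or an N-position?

P-position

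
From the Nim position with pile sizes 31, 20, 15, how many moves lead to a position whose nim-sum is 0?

Nim-sum: 31 XOR 20 XOR 15 = 4.
The overall nim-sum is X = 4. A pile of size p has a winning move iff p XOR X < p (reduce it to p XOR X).
  31: 31 XOR 4 = 27 < 31 — winning move (to 27).
  20: 20 XOR 4 = 16 < 20 — winning move (to 16).
  15: 15 XOR 4 = 11 < 15 — winning move (to 11).
That gives 3 winning moves.

3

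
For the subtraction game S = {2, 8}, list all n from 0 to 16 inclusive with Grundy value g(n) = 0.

0, 1, 4, 5, 10, 11, 14, 15

Grundy values for subtraction set {2, 8}:
k:     0  1  2  3  4  5  6  7  8  9 10 11 12 13 14 15 16
g(k):  0  0  1  1  0  0  1  1  2  2  0  0  1  1  0  0  1
The P-positions (g = 0) in 0..16 are 0, 1, 4, 5, 10, 11, 14, 15.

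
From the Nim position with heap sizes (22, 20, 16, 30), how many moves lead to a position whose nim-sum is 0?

1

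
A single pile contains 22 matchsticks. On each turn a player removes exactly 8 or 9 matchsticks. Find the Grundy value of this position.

0

Grundy values for subtraction set {8, 9}:
k:     0  1  2  3  4  5  6  7  8  9 10 11 12 13 14 15 16 17 18 19 20 21 22
g(k):  0  0  0  0  0  0  0  0  1  1  1  1  1  1  1  1  2  0  0  0  0  0  0
So g(22) = 0.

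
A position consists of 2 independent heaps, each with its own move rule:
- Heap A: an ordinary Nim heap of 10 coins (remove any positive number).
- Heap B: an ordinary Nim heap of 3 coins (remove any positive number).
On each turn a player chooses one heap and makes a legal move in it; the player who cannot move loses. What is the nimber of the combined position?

9

Heap A is a plain Nim heap of size 10, so its Grundy value is 10.
Heap B is a plain Nim heap of size 3, so its Grundy value is 3.
The value of a disjunctive sum is the nim-sum of the parts.
Combined value = 10 ⊕ 3 = 9.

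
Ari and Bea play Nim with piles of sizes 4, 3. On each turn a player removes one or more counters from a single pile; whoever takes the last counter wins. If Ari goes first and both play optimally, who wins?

Compute the nim-sum pairwise:
4 ⊕ 3 = 7
The nim-sum is 7 ≠ 0, so this is an N-position: the player to move can win; Ari has a winning move.

Ari wins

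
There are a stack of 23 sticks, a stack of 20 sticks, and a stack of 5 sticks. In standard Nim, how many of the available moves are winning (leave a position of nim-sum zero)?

3

Compute the nim-sum pairwise:
23 XOR 20 = 3
3 XOR 5 = 6
The overall nim-sum is X = 6. A stack of size p has a winning move iff p XOR X < p (reduce it to p XOR X).
  23: 23 XOR 6 = 17 < 23 — winning move (to 17).
  20: 20 XOR 6 = 18 < 20 — winning move (to 18).
  5: 5 XOR 6 = 3 < 5 — winning move (to 3).
That gives 3 winning moves.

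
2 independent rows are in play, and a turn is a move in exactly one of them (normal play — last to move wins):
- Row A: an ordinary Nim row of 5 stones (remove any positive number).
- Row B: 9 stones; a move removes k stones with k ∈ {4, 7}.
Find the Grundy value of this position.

7

Row A is a plain Nim row of size 5, so its Grundy value is 5.
Build the Grundy sequence for row B with g(k) = mex{g(k−s) : s ∈ {4, 7}, s ≤ k}:
k:     0  1  2  3  4  5  6  7  8  9
g(k):  0  0  0  0  1  1  1  1  2  2
So g(9) = 2.
By the Sprague-Grundy theorem, the Grundy value of a sum of independent games is the XOR of the component values.
Combined value = 5 ⊕ 2 = 7.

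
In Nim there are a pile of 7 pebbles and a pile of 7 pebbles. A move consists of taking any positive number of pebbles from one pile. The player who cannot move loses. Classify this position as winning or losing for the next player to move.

Losing position

Compute the nim-sum pairwise:
7 XOR 7 = 0
The nim-sum is 0, so this is a P-position: the player to move is in a losing position under optimal play.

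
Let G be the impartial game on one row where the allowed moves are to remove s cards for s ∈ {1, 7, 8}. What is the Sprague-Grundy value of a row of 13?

Build the Grundy sequence with g(k) = mex{g(k−s) : s ∈ {1, 7, 8}, s ≤ k}:
k:     0  1  2  3  4  5  6  7  8  9 10 11 12 13
g(k):  0  1  0  1  0  1  0  1  2  3  2  3  2  3
So g(13) = 3.

3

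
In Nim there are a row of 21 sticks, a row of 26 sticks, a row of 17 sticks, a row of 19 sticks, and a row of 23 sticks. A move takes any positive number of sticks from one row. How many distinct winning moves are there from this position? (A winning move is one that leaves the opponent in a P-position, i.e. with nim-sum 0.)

Compute the nim-sum pairwise:
21 ⊕ 26 = 15
15 ⊕ 17 = 30
30 ⊕ 19 = 13
13 ⊕ 23 = 26
The overall nim-sum is X = 26. A row of size p has a winning move iff p XOR X < p (reduce it to p XOR X).
  21: 21 XOR 26 = 15 < 21 — winning move (to 15).
  26: 26 XOR 26 = 0 < 26 — winning move (to 0).
  17: 17 XOR 26 = 11 < 17 — winning move (to 11).
  19: 19 XOR 26 = 9 < 19 — winning move (to 9).
  23: 23 XOR 26 = 13 < 23 — winning move (to 13).
That gives 5 winning moves.

5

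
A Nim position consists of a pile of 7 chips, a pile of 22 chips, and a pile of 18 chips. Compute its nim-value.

In binary:
  00111  (7)
  10110  (22)
  10010  (18)
  -----
  00011  (3)

3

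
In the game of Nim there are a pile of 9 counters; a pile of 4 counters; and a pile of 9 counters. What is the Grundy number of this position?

4

Compute the nim-sum pairwise:
9 ⊕ 4 = 13
13 ⊕ 9 = 4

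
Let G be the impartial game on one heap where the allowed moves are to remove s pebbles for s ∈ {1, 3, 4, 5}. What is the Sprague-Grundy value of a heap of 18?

Build the Grundy sequence with g(k) = mex{g(k−s) : s ∈ {1, 3, 4, 5}, s ≤ k}:
k:     0  1  2  3  4  5  6  7  8  9 10 11 12 13 14 15 16 17 18
g(k):  0  1  0  1  2  3  2  3  0  1  0  1  2  3  2  3  0  1  0
So g(18) = 0.

0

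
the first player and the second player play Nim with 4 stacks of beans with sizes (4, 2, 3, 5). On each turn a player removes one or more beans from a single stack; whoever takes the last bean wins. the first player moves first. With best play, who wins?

the second player wins

Compute the nim-sum pairwise:
4 XOR 2 = 6
6 XOR 3 = 5
5 XOR 5 = 0
The nim-sum is 0, so this is a P-position: the player to move is in a losing position under optimal play; the first player is about to move from it and so loses — the second player wins.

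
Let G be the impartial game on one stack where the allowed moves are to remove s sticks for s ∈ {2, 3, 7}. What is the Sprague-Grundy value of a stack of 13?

1

Build the Grundy sequence with g(k) = mex{g(k−s) : s ∈ {2, 3, 7}, s ≤ k}:
k:     0  1  2  3  4  5  6  7  8  9 10 11 12 13
g(k):  0  0  1  1  2  0  0  1  1  2  0  0  1  1
So g(13) = 1.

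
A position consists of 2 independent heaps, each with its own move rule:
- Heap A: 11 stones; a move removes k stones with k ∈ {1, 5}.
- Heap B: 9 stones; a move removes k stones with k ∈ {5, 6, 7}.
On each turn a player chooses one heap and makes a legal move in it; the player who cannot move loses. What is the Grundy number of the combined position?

Grundy values for heap A (subtraction set {1, 5}):
k:     0  1  2  3  4  5  6  7  8  9 10 11
g(k):  0  1  0  1  0  1  0  1  0  1  0  1
So g(11) = 1.
For heap B, compute g(0), g(1), … with moves {5, 6, 7}:
g(0) = mex{} = 0
g(1) = mex{} = 0
g(2) = mex{} = 0
g(3) = mex{} = 0
g(4) = mex{} = 0
g(5) = mex{0} = 1
g(6) = mex{0} = 1
g(7) = mex{0} = 1
g(8) = mex{0} = 1
g(9) = mex{0} = 1
So g(9) = 1.
The value of a disjunctive sum is the nim-sum of the parts.
Combined value = 1 XOR 1 = 0.

0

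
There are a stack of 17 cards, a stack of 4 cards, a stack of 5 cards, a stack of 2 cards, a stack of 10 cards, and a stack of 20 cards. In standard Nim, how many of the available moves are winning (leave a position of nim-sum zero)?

Nim-sum: 17 ⊕ 4 ⊕ 5 ⊕ 2 ⊕ 10 ⊕ 20 = 12.
The overall nim-sum is X = 12. A stack of size p has a winning move iff p XOR X < p (reduce it to p XOR X).
  17: 17 XOR 12 = 29 ≥ 17 — no move.
  4: 4 XOR 12 = 8 ≥ 4 — no move.
  5: 5 XOR 12 = 9 ≥ 5 — no move.
  2: 2 XOR 12 = 14 ≥ 2 — no move.
  10: 10 XOR 12 = 6 < 10 — winning move (to 6).
  20: 20 XOR 12 = 24 ≥ 20 — no move.
That gives 1 winning move.

1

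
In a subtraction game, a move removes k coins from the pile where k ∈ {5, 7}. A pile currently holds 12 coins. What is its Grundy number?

0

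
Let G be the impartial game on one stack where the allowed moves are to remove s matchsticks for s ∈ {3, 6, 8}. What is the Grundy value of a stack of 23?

0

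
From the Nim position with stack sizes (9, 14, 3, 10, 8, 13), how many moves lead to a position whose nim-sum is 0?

5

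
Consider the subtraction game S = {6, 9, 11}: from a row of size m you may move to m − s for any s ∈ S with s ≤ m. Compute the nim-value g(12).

Compute g(0), g(1), … for moves {6, 9, 11}:
g(0) = mex{} = 0
g(1) = mex{} = 0
g(2) = mex{} = 0
g(3) = mex{} = 0
g(4) = mex{} = 0
g(5) = mex{} = 0
g(6) = mex{0} = 1
g(7) = mex{0} = 1
g(8) = mex{0} = 1
g(9) = mex{0} = 1
g(10) = mex{0} = 1
g(11) = mex{0} = 1
g(12) = mex{0,1} = 2
So g(12) = 2.

2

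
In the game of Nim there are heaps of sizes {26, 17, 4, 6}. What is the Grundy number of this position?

In binary:
  11010  (26)
  10001  (17)
  00100  (4)
  00110  (6)
  -----
  01001  (9)

9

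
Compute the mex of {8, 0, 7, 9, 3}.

1

0 is in the set but 1 is not, so the mex is 1.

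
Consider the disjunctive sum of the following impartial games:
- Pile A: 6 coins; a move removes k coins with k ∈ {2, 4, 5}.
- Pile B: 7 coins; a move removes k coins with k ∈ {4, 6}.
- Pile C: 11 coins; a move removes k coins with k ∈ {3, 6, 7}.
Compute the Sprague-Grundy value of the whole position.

Build the Grundy sequence for pile A with g(k) = mex{g(k−s) : s ∈ {2, 4, 5}, s ≤ k}:
k:     0  1  2  3  4  5  6
g(k):  0  0  1  1  2  2  3
So g(6) = 3.
Build the Grundy sequence for pile B with g(k) = mex{g(k−s) : s ∈ {4, 6}, s ≤ k}:
g(0) = mex{} = 0
g(1) = mex{} = 0
g(2) = mex{} = 0
g(3) = mex{} = 0
g(4) = mex{0} = 1
g(5) = mex{0} = 1
g(6) = mex{0} = 1
g(7) = mex{0} = 1
So g(7) = 1.
For pile C, compute g(0), g(1), … with moves {3, 6, 7}:
k:     0  1  2  3  4  5  6  7  8  9 10 11
g(k):  0  0  0  1  1  1  2  2  2  3  0  0
So g(11) = 0.
By the Sprague-Grundy theorem, the Grundy value of a sum of independent games is the XOR of the component values.
Combined value = 3 XOR 1 XOR 0 = 2.

2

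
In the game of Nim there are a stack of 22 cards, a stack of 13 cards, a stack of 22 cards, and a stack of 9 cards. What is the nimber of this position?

4

Compute the nim-sum pairwise:
22 ⊕ 13 = 27
27 ⊕ 22 = 13
13 ⊕ 9 = 4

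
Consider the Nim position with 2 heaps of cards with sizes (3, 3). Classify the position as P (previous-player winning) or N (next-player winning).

P-position

Compute the nim-sum pairwise:
3 XOR 3 = 0
The nim-sum is 0, so this is a P-position: the player to move is in a losing position under optimal play.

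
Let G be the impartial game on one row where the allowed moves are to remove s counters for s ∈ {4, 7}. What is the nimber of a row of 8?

Grundy values for subtraction set {4, 7}:
g(0) = mex{} = 0
g(1) = mex{} = 0
g(2) = mex{} = 0
g(3) = mex{} = 0
g(4) = mex{0} = 1
g(5) = mex{0} = 1
g(6) = mex{0} = 1
g(7) = mex{0} = 1
g(8) = mex{0,1} = 2
So g(8) = 2.

2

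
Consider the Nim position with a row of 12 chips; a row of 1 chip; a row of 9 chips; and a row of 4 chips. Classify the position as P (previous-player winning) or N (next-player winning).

P-position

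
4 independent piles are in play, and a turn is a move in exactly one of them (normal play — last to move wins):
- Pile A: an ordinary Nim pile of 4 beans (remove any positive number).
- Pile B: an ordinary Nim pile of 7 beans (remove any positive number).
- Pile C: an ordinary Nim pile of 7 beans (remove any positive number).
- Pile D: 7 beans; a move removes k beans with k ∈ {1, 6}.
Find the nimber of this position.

4

Pile A is a plain Nim pile of size 4, so its Grundy value is 4.
Pile B is a plain Nim pile of size 7, so its Grundy value is 7.
Pile C is a plain Nim pile of size 7, so its Grundy value is 7.
For pile D, compute g(0), g(1), … with moves {1, 6}:
k:     0  1  2  3  4  5  6  7
g(k):  0  1  0  1  0  1  2  0
So g(7) = 0.
The value of a disjunctive sum is the nim-sum of the parts.
Combined value = 4 ⊕ 7 ⊕ 7 ⊕ 0 = 4.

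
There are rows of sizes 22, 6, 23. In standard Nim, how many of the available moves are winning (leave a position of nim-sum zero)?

3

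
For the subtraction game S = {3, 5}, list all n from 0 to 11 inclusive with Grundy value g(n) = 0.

Grundy values for subtraction set {3, 5}:
k:     0  1  2  3  4  5  6  7  8  9 10 11
g(k):  0  0  0  1  1  1  2  2  0  0  0  1
The P-positions (g = 0) in 0..11 are 0, 1, 2, 8, 9, 10.

0, 1, 2, 8, 9, 10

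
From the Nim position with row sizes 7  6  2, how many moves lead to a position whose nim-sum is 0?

3

Bitwise XOR of the heap sizes:
  111  (7)
  110  (6)
  010  (2)
  ---
  011  (3)
The overall nim-sum is X = 3. A row of size p has a winning move iff p XOR X < p (reduce it to p XOR X).
  7: 7 XOR 3 = 4 < 7 — winning move (to 4).
  6: 6 XOR 3 = 5 < 6 — winning move (to 5).
  2: 2 XOR 3 = 1 < 2 — winning move (to 1).
That gives 3 winning moves.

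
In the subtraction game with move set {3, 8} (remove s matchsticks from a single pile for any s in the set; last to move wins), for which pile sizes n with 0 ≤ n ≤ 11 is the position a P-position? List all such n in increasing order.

Compute g(0), g(1), … for moves {3, 8}:
k:     0  1  2  3  4  5  6  7  8  9 10 11
g(k):  0  0  0  1  1  1  0  0  2  1  1  0
The P-positions (g = 0) in 0..11 are 0, 1, 2, 6, 7, 11.

0, 1, 2, 6, 7, 11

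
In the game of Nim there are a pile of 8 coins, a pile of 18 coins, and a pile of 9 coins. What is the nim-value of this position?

19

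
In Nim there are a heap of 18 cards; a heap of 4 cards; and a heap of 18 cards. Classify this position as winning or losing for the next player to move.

Winning position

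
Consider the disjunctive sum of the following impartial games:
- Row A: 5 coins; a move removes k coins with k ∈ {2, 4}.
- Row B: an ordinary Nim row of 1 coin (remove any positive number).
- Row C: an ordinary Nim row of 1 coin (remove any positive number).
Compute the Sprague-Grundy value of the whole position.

Grundy values for row A (subtraction set {2, 4}):
g(0) = mex{} = 0
g(1) = mex{} = 0
g(2) = mex{0} = 1
g(3) = mex{0} = 1
g(4) = mex{0,1} = 2
g(5) = mex{0,1} = 2
So g(5) = 2.
Row B is a plain Nim row of size 1, so its Grundy value is 1.
Row C is a plain Nim row of size 1, so its Grundy value is 1.
The value of a disjunctive sum is the nim-sum of the parts.
Combined value = 2 ⊕ 1 ⊕ 1 = 2.

2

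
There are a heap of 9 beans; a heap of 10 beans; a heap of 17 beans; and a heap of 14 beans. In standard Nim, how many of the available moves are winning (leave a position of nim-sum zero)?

Compute the nim-sum pairwise:
9 ⊕ 10 = 3
3 ⊕ 17 = 18
18 ⊕ 14 = 28
The overall nim-sum is X = 28. A heap of size p has a winning move iff p XOR X < p (reduce it to p XOR X).
  9: 9 XOR 28 = 21 ≥ 9 — no move.
  10: 10 XOR 28 = 22 ≥ 10 — no move.
  17: 17 XOR 28 = 13 < 17 — winning move (to 13).
  14: 14 XOR 28 = 18 ≥ 14 — no move.
That gives 1 winning move.

1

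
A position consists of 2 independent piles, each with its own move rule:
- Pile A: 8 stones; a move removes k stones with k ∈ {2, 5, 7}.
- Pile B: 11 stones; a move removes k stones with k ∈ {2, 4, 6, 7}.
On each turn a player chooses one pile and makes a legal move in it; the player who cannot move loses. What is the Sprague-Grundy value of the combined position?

3

Grundy values for pile A (subtraction set {2, 5, 7}):
k:     0  1  2  3  4  5  6  7  8
g(k):  0  0  1  1  0  2  1  3  2
So g(8) = 2.
Grundy values for pile B (subtraction set {2, 4, 6, 7}):
k:     0  1  2  3  4  5  6  7  8  9 10 11
g(k):  0  0  1  1  2  2  3  3  4  0  0  1
So g(11) = 1.
The value of a disjunctive sum is the nim-sum of the parts.
Combined value = 2 ⊕ 1 = 3.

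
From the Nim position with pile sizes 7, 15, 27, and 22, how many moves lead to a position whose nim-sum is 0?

3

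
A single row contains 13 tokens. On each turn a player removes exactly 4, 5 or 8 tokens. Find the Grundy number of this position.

Build the Grundy sequence with g(k) = mex{g(k−s) : s ∈ {4, 5, 8}, s ≤ k}:
k:     0  1  2  3  4  5  6  7  8  9 10 11 12 13
g(k):  0  0  0  0  1  1  1  1  2  2  2  2  0  0
So g(13) = 0.

0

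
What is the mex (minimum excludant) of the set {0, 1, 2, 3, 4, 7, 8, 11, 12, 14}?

5

The values 0, 1, 2, 3, 4 are all present; 5 is the first non-negative integer missing from the set.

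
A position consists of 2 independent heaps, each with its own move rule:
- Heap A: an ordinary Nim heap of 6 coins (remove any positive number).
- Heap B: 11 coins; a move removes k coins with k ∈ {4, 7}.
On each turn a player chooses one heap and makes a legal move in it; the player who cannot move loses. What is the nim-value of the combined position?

6

Heap A is a plain Nim heap of size 6, so its Grundy value is 6.
Build the Grundy sequence for heap B with g(k) = mex{g(k−s) : s ∈ {4, 7}, s ≤ k}:
g(0) = mex{} = 0
g(1) = mex{} = 0
g(2) = mex{} = 0
g(3) = mex{} = 0
g(4) = mex{0} = 1
g(5) = mex{0} = 1
g(6) = mex{0} = 1
g(7) = mex{0} = 1
g(8) = mex{0,1} = 2
g(9) = mex{0,1} = 2
g(10) = mex{0,1} = 2
g(11) = mex{1} = 0
So g(11) = 0.
By the Sprague-Grundy theorem, the Grundy value of a sum of independent games is the XOR of the component values.
Combined value = 6 ⊕ 0 = 6.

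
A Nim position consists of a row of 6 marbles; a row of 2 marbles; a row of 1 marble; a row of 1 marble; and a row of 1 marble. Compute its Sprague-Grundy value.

Nim-sum: 6 XOR 2 XOR 1 XOR 1 XOR 1 = 5.

5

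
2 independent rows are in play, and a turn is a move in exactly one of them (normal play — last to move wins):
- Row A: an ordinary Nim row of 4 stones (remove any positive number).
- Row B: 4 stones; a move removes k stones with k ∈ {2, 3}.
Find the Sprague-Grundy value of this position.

Row A is a plain Nim row of size 4, so its Grundy value is 4.
Build the Grundy sequence for row B with g(k) = mex{g(k−s) : s ∈ {2, 3}, s ≤ k}:
g(0) = mex{} = 0
g(1) = mex{} = 0
g(2) = mex{0} = 1
g(3) = mex{0} = 1
g(4) = mex{0,1} = 2
So g(4) = 2.
The value of a disjunctive sum is the nim-sum of the parts.
Combined value = 4 XOR 2 = 6.

6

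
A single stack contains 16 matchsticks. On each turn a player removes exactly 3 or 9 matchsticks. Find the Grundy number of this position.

1

Grundy values for subtraction set {3, 9}:
k:     0  1  2  3  4  5  6  7  8  9 10 11 12 13 14 15 16
g(k):  0  0  0  1  1  1  0  0  0  1  1  1  0  0  0  1  1
So g(16) = 1.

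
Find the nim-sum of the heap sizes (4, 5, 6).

Nim-sum: 4 XOR 5 XOR 6 = 7.

7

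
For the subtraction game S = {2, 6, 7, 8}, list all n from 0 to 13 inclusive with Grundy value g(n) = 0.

0, 1, 4, 5

Grundy values for subtraction set {2, 6, 7, 8}:
k:     0  1  2  3  4  5  6  7  8  9 10 11 12 13
g(k):  0  0  1  1  0  0  1  1  2  2  3  3  2  2
The P-positions (g = 0) in 0..13 are 0, 1, 4, 5.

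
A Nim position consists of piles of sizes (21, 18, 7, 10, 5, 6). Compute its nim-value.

9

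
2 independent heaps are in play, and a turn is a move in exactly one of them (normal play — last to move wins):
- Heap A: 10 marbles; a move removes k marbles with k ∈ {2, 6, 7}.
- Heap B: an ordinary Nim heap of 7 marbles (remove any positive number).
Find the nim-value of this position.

Build the Grundy sequence for heap A with g(k) = mex{g(k−s) : s ∈ {2, 6, 7}, s ≤ k}:
k:     0  1  2  3  4  5  6  7  8  9 10
g(k):  0  0  1  1  0  0  1  1  2  0  3
So g(10) = 3.
Heap B is a plain Nim heap of size 7, so its Grundy value is 7.
By the Sprague-Grundy theorem, the Grundy value of a sum of independent games is the XOR of the component values.
Combined value = 3 XOR 7 = 4.

4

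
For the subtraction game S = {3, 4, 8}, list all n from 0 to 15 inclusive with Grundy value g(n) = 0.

0, 1, 2, 7, 12, 13, 14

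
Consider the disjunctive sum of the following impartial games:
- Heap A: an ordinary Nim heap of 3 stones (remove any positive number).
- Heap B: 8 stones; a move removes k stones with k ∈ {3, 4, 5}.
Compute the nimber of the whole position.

3

Heap A is a plain Nim heap of size 3, so its Grundy value is 3.
Grundy values for heap B (subtraction set {3, 4, 5}):
g(0) = mex{} = 0
g(1) = mex{} = 0
g(2) = mex{} = 0
g(3) = mex{0} = 1
g(4) = mex{0} = 1
g(5) = mex{0} = 1
g(6) = mex{0,1} = 2
g(7) = mex{0,1} = 2
g(8) = mex{1} = 0
So g(8) = 0.
By the Sprague-Grundy theorem, the Grundy value of a sum of independent games is the XOR of the component values.
Combined value = 3 XOR 0 = 3.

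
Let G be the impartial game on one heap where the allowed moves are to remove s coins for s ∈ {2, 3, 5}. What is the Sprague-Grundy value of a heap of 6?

Compute g(0), g(1), … for moves {2, 3, 5}:
g(0) = mex{} = 0
g(1) = mex{} = 0
g(2) = mex{0} = 1
g(3) = mex{0} = 1
g(4) = mex{0,1} = 2
g(5) = mex{0,1} = 2
g(6) = mex{0,1,2} = 3
So g(6) = 3.

3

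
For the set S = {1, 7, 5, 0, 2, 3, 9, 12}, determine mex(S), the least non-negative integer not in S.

4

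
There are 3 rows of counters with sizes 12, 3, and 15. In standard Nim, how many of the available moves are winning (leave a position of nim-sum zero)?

0

Nim-sum: 12 XOR 3 XOR 15 = 0.
The nim-sum is already 0, so every move leaves a nonzero nim-sum — there are no winning moves.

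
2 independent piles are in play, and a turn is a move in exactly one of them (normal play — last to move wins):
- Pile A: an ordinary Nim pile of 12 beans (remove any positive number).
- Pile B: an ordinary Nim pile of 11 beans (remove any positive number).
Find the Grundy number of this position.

7

Pile A is a plain Nim pile of size 12, so its Grundy value is 12.
Pile B is a plain Nim pile of size 11, so its Grundy value is 11.
The value of a disjunctive sum is the nim-sum of the parts.
Combined value = 12 XOR 11 = 7.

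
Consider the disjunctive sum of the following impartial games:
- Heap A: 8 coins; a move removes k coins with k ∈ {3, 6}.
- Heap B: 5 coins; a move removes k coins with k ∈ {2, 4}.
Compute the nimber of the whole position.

Build the Grundy sequence for heap A with g(k) = mex{g(k−s) : s ∈ {3, 6}, s ≤ k}:
g(0) = mex{} = 0
g(1) = mex{} = 0
g(2) = mex{} = 0
g(3) = mex{0} = 1
g(4) = mex{0} = 1
g(5) = mex{0} = 1
g(6) = mex{0,1} = 2
g(7) = mex{0,1} = 2
g(8) = mex{0,1} = 2
So g(8) = 2.
For heap B, compute g(0), g(1), … with moves {2, 4}:
g(0) = mex{} = 0
g(1) = mex{} = 0
g(2) = mex{0} = 1
g(3) = mex{0} = 1
g(4) = mex{0,1} = 2
g(5) = mex{0,1} = 2
So g(5) = 2.
The value of a disjunctive sum is the nim-sum of the parts.
Combined value = 2 XOR 2 = 0.

0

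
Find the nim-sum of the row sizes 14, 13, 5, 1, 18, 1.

Nim-sum: 14 ⊕ 13 ⊕ 5 ⊕ 1 ⊕ 18 ⊕ 1 = 20.

20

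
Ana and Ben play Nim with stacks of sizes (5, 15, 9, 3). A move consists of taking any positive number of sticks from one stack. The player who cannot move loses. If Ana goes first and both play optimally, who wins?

Compute the nim-sum pairwise:
5 ^ 15 = 10
10 ^ 9 = 3
3 ^ 3 = 0
The nim-sum is 0, so this is a P-position: the player to move is in a losing position under optimal play; Ana is about to move from it and so loses — Ben wins.

Ben wins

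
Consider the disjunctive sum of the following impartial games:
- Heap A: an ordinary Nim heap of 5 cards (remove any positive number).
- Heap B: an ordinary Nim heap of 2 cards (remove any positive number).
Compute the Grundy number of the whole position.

7

Heap A is a plain Nim heap of size 5, so its Grundy value is 5.
Heap B is a plain Nim heap of size 2, so its Grundy value is 2.
The value of a disjunctive sum is the nim-sum of the parts.
Combined value = 5 ⊕ 2 = 7.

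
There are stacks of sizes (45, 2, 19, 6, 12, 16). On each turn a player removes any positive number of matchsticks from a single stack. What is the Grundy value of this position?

38

Bitwise XOR of the heap sizes:
  101101  (45)
  000010  (2)
  010011  (19)
  000110  (6)
  001100  (12)
  010000  (16)
  ------
  100110  (38)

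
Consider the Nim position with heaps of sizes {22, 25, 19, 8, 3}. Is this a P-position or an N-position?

Bitwise XOR of the heap sizes:
  10110  (22)
  11001  (25)
  10011  (19)
  01000  (8)
  00011  (3)
  -----
  10111  (23)
The nim-sum is 23 ≠ 0, so this is an N-position: the player to move can win.

N-position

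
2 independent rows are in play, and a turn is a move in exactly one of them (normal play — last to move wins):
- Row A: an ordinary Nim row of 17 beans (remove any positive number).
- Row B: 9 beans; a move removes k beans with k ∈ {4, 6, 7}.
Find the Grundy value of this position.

19

Row A is a plain Nim row of size 17, so its Grundy value is 17.
For row B, compute g(0), g(1), … with moves {4, 6, 7}:
g(0) = mex{} = 0
g(1) = mex{} = 0
g(2) = mex{} = 0
g(3) = mex{} = 0
g(4) = mex{0} = 1
g(5) = mex{0} = 1
g(6) = mex{0} = 1
g(7) = mex{0} = 1
g(8) = mex{0,1} = 2
g(9) = mex{0,1} = 2
So g(9) = 2.
By the Sprague-Grundy theorem, the Grundy value of a sum of independent games is the XOR of the component values.
Combined value = 17 XOR 2 = 19.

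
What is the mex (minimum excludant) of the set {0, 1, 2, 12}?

The values 0, 1, 2 are all present; 3 is the first non-negative integer missing from the set.

3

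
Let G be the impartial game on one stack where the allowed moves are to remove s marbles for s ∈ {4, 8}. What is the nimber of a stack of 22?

Compute g(0), g(1), … for moves {4, 8}:
k:     0  1  2  3  4  5  6  7  8  9 10 11 12 13 14 15 16 17 18 19 20 21 22
g(k):  0  0  0  0  1  1  1  1  2  2  2  2  0  0  0  0  1  1  1  1  2  2  2
So g(22) = 2.

2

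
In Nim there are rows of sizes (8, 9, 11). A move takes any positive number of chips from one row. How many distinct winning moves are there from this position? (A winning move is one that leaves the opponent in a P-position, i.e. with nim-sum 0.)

3

In binary:
  1000  (8)
  1001  (9)
  1011  (11)
  ----
  1010  (10)
The overall nim-sum is X = 10. A row of size p has a winning move iff p XOR X < p (reduce it to p XOR X).
  8: 8 XOR 10 = 2 < 8 — winning move (to 2).
  9: 9 XOR 10 = 3 < 9 — winning move (to 3).
  11: 11 XOR 10 = 1 < 11 — winning move (to 1).
That gives 3 winning moves.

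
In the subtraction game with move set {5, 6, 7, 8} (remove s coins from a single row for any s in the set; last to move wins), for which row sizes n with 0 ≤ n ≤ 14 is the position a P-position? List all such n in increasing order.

Build the Grundy sequence with g(k) = mex{g(k−s) : s ∈ {5, 6, 7, 8}, s ≤ k}:
k:     0  1  2  3  4  5  6  7  8  9 10 11 12 13 14
g(k):  0  0  0  0  0  1  1  1  1  1  2  2  2  0  0
The P-positions (g = 0) in 0..14 are 0, 1, 2, 3, 4, 13, 14.

0, 1, 2, 3, 4, 13, 14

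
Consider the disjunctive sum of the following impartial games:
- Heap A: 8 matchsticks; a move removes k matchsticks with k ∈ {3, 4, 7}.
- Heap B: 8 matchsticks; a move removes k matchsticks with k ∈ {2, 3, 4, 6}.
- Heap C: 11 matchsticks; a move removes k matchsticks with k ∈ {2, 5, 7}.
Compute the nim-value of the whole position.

1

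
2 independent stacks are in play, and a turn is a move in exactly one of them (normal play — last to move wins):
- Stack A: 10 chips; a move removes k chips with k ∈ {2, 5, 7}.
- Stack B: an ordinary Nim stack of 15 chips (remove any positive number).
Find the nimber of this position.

15

For stack A, compute g(0), g(1), … with moves {2, 5, 7}:
k:     0  1  2  3  4  5  6  7  8  9 10
g(k):  0  0  1  1  0  2  1  3  2  2  0
So g(10) = 0.
Stack B is a plain Nim stack of size 15, so its Grundy value is 15.
The value of a disjunctive sum is the nim-sum of the parts.
Combined value = 0 XOR 15 = 15.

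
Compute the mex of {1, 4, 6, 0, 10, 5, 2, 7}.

3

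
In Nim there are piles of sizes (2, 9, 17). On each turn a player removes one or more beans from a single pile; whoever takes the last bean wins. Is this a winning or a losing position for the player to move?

Winning position

Bitwise XOR of the heap sizes:
  00010  (2)
  01001  (9)
  10001  (17)
  -----
  11010  (26)
The nim-sum is 26 ≠ 0, so this is an N-position: the player to move can win.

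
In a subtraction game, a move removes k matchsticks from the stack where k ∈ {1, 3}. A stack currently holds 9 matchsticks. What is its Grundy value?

1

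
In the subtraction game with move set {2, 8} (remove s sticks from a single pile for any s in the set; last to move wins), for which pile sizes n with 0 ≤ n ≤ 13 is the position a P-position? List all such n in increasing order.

0, 1, 4, 5, 10, 11

Grundy values for subtraction set {2, 8}:
g(0) = mex{} = 0
g(1) = mex{} = 0
g(2) = mex{0} = 1
g(3) = mex{0} = 1
g(4) = mex{1} = 0
g(5) = mex{1} = 0
g(6) = mex{0} = 1
g(7) = mex{0} = 1
g(8) = mex{0,1} = 2
g(9) = mex{0,1} = 2
g(10) = mex{1,2} = 0
g(11) = mex{1,2} = 0
g(12) = mex{0} = 1
g(13) = mex{0} = 1
The P-positions (g = 0) in 0..13 are 0, 1, 4, 5, 10, 11.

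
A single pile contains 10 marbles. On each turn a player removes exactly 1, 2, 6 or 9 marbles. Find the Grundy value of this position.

0

Grundy values for subtraction set {1, 2, 6, 9}:
k:     0  1  2  3  4  5  6  7  8  9 10
g(k):  0  1  2  0  1  2  3  0  1  2  0
So g(10) = 0.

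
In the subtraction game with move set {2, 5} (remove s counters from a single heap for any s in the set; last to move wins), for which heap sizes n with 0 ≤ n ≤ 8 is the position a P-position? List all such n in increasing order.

0, 1, 4, 7, 8

Compute g(0), g(1), … for moves {2, 5}:
g(0) = mex{} = 0
g(1) = mex{} = 0
g(2) = mex{0} = 1
g(3) = mex{0} = 1
g(4) = mex{1} = 0
g(5) = mex{0,1} = 2
g(6) = mex{0} = 1
g(7) = mex{1,2} = 0
g(8) = mex{1} = 0
The P-positions (g = 0) in 0..8 are 0, 1, 4, 7, 8.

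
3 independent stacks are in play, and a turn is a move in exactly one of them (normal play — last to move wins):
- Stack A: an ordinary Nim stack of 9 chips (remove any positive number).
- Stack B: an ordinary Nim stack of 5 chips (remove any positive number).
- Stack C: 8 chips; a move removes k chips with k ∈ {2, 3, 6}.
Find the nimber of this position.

14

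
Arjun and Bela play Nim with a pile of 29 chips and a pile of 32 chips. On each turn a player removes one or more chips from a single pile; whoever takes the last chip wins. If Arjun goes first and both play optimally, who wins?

Arjun wins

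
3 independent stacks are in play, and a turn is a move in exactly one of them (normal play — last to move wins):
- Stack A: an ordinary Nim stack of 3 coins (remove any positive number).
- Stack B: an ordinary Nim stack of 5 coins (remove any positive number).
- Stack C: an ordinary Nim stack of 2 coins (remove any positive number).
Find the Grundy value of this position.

4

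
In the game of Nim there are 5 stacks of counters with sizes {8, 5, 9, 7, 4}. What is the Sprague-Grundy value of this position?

7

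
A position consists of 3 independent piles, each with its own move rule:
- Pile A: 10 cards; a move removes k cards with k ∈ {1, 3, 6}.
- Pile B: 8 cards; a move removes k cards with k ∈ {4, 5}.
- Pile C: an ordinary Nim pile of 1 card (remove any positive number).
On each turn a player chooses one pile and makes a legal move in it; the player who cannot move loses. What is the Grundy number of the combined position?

2

Grundy values for pile A (subtraction set {1, 3, 6}):
g(0) = mex{} = 0
g(1) = mex{0} = 1
g(2) = mex{1} = 0
g(3) = mex{0} = 1
g(4) = mex{1} = 0
g(5) = mex{0} = 1
g(6) = mex{0,1} = 2
g(7) = mex{0,1,2} = 3
g(8) = mex{0,1,3} = 2
g(9) = mex{1,2} = 0
g(10) = mex{0,3} = 1
So g(10) = 1.
Build the Grundy sequence for pile B with g(k) = mex{g(k−s) : s ∈ {4, 5}, s ≤ k}:
g(0) = mex{} = 0
g(1) = mex{} = 0
g(2) = mex{} = 0
g(3) = mex{} = 0
g(4) = mex{0} = 1
g(5) = mex{0} = 1
g(6) = mex{0} = 1
g(7) = mex{0} = 1
g(8) = mex{0,1} = 2
So g(8) = 2.
Pile C is a plain Nim pile of size 1, so its Grundy value is 1.
The value of a disjunctive sum is the nim-sum of the parts.
Combined value = 1 XOR 2 XOR 1 = 2.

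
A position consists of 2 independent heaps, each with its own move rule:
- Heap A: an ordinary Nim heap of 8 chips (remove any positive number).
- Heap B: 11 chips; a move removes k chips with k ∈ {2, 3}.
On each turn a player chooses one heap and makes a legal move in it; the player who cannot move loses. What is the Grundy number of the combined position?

Heap A is a plain Nim heap of size 8, so its Grundy value is 8.
For heap B, compute g(0), g(1), … with moves {2, 3}:
g(0) = mex{} = 0
g(1) = mex{} = 0
g(2) = mex{0} = 1
g(3) = mex{0} = 1
g(4) = mex{0,1} = 2
g(5) = mex{1} = 0
g(6) = mex{1,2} = 0
g(7) = mex{0,2} = 1
g(8) = mex{0} = 1
g(9) = mex{0,1} = 2
g(10) = mex{1} = 0
g(11) = mex{1,2} = 0
So g(11) = 0.
By the Sprague-Grundy theorem, the Grundy value of a sum of independent games is the XOR of the component values.
Combined value = 8 ⊕ 0 = 8.

8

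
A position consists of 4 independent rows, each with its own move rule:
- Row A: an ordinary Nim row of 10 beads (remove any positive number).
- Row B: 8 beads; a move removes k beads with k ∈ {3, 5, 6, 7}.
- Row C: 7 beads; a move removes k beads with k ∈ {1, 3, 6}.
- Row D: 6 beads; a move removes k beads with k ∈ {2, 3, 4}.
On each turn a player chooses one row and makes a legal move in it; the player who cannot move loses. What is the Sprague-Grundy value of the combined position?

11

Row A is a plain Nim row of size 10, so its Grundy value is 10.
For row B, compute g(0), g(1), … with moves {3, 5, 6, 7}:
k:     0  1  2  3  4  5  6  7  8
g(k):  0  0  0  1  1  1  2  2  2
So g(8) = 2.
Build the Grundy sequence for row C with g(k) = mex{g(k−s) : s ∈ {1, 3, 6}, s ≤ k}:
k:     0  1  2  3  4  5  6  7
g(k):  0  1  0  1  0  1  2  3
So g(7) = 3.
For row D, compute g(0), g(1), … with moves {2, 3, 4}:
k:     0  1  2  3  4  5  6
g(k):  0  0  1  1  2  2  0
So g(6) = 0.
The value of a disjunctive sum is the nim-sum of the parts.
Combined value = 10 XOR 2 XOR 3 XOR 0 = 11.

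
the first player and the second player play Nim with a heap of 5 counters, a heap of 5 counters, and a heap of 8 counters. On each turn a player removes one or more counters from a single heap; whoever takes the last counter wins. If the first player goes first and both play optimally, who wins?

In binary:
  0101  (5)
  0101  (5)
  1000  (8)
  ----
  1000  (8)
The nim-sum is 8 ≠ 0, so this is an N-position: the player to move can win; the first player has a winning move.

the first player wins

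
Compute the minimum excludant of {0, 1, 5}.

2

The values 0, 1 are all present; 2 is the first non-negative integer missing from the set.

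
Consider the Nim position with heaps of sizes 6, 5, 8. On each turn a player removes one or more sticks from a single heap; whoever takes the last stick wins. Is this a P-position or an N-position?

N-position

Bitwise XOR of the heap sizes:
  0110  (6)
  0101  (5)
  1000  (8)
  ----
  1011  (11)
The nim-sum is 11 ≠ 0, so this is an N-position: the player to move can win.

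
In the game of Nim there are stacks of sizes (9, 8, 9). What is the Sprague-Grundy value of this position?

8

Nim-sum: 9 XOR 8 XOR 9 = 8.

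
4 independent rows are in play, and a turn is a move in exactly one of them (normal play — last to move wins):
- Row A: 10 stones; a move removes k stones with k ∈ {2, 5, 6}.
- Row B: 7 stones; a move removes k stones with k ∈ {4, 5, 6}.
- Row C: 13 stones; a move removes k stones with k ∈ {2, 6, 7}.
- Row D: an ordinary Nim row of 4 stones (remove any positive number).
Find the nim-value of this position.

4

For row A, compute g(0), g(1), … with moves {2, 5, 6}:
k:     0  1  2  3  4  5  6  7  8  9 10
g(k):  0  0  1  1  0  2  1  3  0  2  1
So g(10) = 1.
For row B, compute g(0), g(1), … with moves {4, 5, 6}:
g(0) = mex{} = 0
g(1) = mex{} = 0
g(2) = mex{} = 0
g(3) = mex{} = 0
g(4) = mex{0} = 1
g(5) = mex{0} = 1
g(6) = mex{0} = 1
g(7) = mex{0} = 1
So g(7) = 1.
For row C, compute g(0), g(1), … with moves {2, 6, 7}:
g(0) = mex{} = 0
g(1) = mex{} = 0
g(2) = mex{0} = 1
g(3) = mex{0} = 1
g(4) = mex{1} = 0
g(5) = mex{1} = 0
g(6) = mex{0} = 1
g(7) = mex{0} = 1
g(8) = mex{0,1} = 2
g(9) = mex{1} = 0
g(10) = mex{0,1,2} = 3
g(11) = mex{0} = 1
g(12) = mex{0,1,3} = 2
g(13) = mex{1} = 0
So g(13) = 0.
Row D is a plain Nim row of size 4, so its Grundy value is 4.
By the Sprague-Grundy theorem, the Grundy value of a sum of independent games is the XOR of the component values.
Combined value = 1 XOR 1 XOR 0 XOR 4 = 4.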